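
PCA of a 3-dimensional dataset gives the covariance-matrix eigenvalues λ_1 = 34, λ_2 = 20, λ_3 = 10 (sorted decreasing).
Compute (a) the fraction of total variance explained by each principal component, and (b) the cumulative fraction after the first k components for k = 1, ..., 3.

Step 1 — total variance = trace(Sigma) = Σ λ_i = 34 + 20 + 10 = 64.

Step 2 — fraction explained by component i = λ_i / Σ λ:
  PC1: 34/64 = 0.5312
  PC2: 20/64 = 0.3125
  PC3: 10/64 = 0.1562

Step 3 — cumulative fraction after k components = (λ_1 + ... + λ_k) / Σ λ:
  k = 1: 34/64 = 0.5312
  k = 2: (34 + 20)/64 = 54/64 = 0.8438
  k = 3: (34 + 20 + 10)/64 = 64/64 = 1

Summary (fraction, with percent):

explained: PC1 0.5312 (53.12%), PC2 0.3125 (31.25%), PC3 0.1562 (15.62%);  cumulative: 0.5312, 0.8438, 1


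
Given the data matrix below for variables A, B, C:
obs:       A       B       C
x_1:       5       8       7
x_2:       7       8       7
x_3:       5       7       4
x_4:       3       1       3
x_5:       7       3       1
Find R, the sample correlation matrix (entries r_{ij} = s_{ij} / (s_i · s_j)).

Step 1 — column means:
  mean(A) = (5 + 7 + 5 + 3 + 7) / 5 = 27/5 = 5.4
  mean(B) = (8 + 8 + 7 + 1 + 3) / 5 = 27/5 = 5.4
  mean(C) = (7 + 7 + 4 + 3 + 1) / 5 = 22/5 = 4.4

Step 2 — sample variances and covariances s[i,j] = (1/(n-1)) · Σ_k (x_{k,i} - mean_i) · (x_{k,j} - mean_j), with n-1 = 4:
  s[A,A] = ((-0.4)·(-0.4) + (1.6)·(1.6) + (-0.4)·(-0.4) + (-2.4)·(-2.4) + (1.6)·(1.6)) / 4 = 11.2/4 = 2.8
  s[A,B] = ((-0.4)·(2.6) + (1.6)·(2.6) + (-0.4)·(1.6) + (-2.4)·(-4.4) + (1.6)·(-2.4)) / 4 = 9.2/4 = 2.3
  s[A,C] = ((-0.4)·(2.6) + (1.6)·(2.6) + (-0.4)·(-0.4) + (-2.4)·(-1.4) + (1.6)·(-3.4)) / 4 = 1.2/4 = 0.3
  s[B,B] = ((2.6)·(2.6) + (2.6)·(2.6) + (1.6)·(1.6) + (-4.4)·(-4.4) + (-2.4)·(-2.4)) / 4 = 41.2/4 = 10.3
  s[B,C] = ((2.6)·(2.6) + (2.6)·(2.6) + (1.6)·(-0.4) + (-4.4)·(-1.4) + (-2.4)·(-3.4)) / 4 = 27.2/4 = 6.8
  s[C,C] = ((2.6)·(2.6) + (2.6)·(2.6) + (-0.4)·(-0.4) + (-1.4)·(-1.4) + (-3.4)·(-3.4)) / 4 = 27.2/4 = 6.8
  Sample standard deviations s_i = √(s[i,i]):
  s(A) = √(2.8) = 1.6733
  s(B) = √(10.3) = 3.2094
  s(C) = √(6.8) = 2.6077

Step 3 — r_{ij} = s_{ij} / (s_i · s_j):
  r[A,A] = 1 (diagonal).
  r[A,B] = 2.3 / (1.6733 · 3.2094) = 2.3 / 5.3703 = 0.4283
  r[A,C] = 0.3 / (1.6733 · 2.6077) = 0.3 / 4.3635 = 0.0688
  r[B,B] = 1 (diagonal).
  r[B,C] = 6.8 / (3.2094 · 2.6077) = 6.8 / 8.369 = 0.8125
  r[C,C] = 1 (diagonal).

R is symmetric with unit diagonal. Assembling:

R = [[1, 0.4283, 0.0688],
 [0.4283, 1, 0.8125],
 [0.0688, 0.8125, 1]]


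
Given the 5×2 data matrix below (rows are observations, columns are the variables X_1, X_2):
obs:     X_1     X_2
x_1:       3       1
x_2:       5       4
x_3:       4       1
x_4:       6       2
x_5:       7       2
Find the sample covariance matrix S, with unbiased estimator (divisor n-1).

Step 1 — column means:
  mean(X_1) = (3 + 5 + 4 + 6 + 7) / 5 = 25/5 = 5
  mean(X_2) = (1 + 4 + 1 + 2 + 2) / 5 = 10/5 = 2

Step 2 — sample covariance S[i,j] = (1/(n-1)) · Σ_k (x_{k,i} - mean_i) · (x_{k,j} - mean_j), with n-1 = 4.
  S[X_1,X_1] = ((-2)·(-2) + (0)·(0) + (-1)·(-1) + (1)·(1) + (2)·(2)) / 4 = 10/4 = 2.5
  S[X_1,X_2] = ((-2)·(-1) + (0)·(2) + (-1)·(-1) + (1)·(0) + (2)·(0)) / 4 = 3/4 = 0.75
  S[X_2,X_2] = ((-1)·(-1) + (2)·(2) + (-1)·(-1) + (0)·(0) + (0)·(0)) / 4 = 6/4 = 1.5

S is symmetric (S[j,i] = S[i,j]). Assembling:

S = [[2.5, 0.75],
 [0.75, 1.5]]


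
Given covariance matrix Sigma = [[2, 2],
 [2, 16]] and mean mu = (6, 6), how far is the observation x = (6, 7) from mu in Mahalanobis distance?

Step 1 — centre the observation: (x - mu) = (0, 1).

Step 2 — invert Sigma. det(Sigma) = 2·16 - (2)² = 28.
  Sigma^{-1} = (1/det) · [[d, -b], [-b, a]] = [[0.5714, -0.0714],
 [-0.0714, 0.0714]].

Step 3 — form the quadratic (x - mu)^T · Sigma^{-1} · (x - mu):
  Sigma^{-1} · (x - mu) = (-0.0714, 0.0714).
  (x - mu)^T · [Sigma^{-1} · (x - mu)] = (0)·(-0.0714) + (1)·(0.0714) = 0.0714.

Step 4 — take square root: d = √(0.0714) ≈ 0.2673.

d(x, mu) = √(0.0714) ≈ 0.2673


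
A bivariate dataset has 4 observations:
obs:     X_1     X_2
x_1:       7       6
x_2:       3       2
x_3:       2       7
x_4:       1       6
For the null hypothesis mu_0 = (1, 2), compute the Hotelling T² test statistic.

Step 1 — sample mean vector:
  mean(X_1) = (7 + 3 + 2 + 1) / 4 = 13/4 = 3.25
  mean(X_2) = (6 + 2 + 7 + 6) / 4 = 21/4 = 5.25
  x̄ = (3.25, 5.25),  deviation x̄ - mu_0 = (3.25, 5.25) - (1, 2) = (2.25, 3.25).

Step 2 — sample covariance matrix, S[i,j] = (1/(n-1)) · Σ_k (x_{k,i} - mean_i) · (x_{k,j} - mean_j), divisor n-1 = 3:
  S[X_1,X_1] = ((3.75)·(3.75) + (-0.25)·(-0.25) + (-1.25)·(-1.25) + (-2.25)·(-2.25)) / 3 = 20.75/3 = 6.9167
  S[X_1,X_2] = ((3.75)·(0.75) + (-0.25)·(-3.25) + (-1.25)·(1.75) + (-2.25)·(0.75)) / 3 = -0.25/3 = -0.0833
  S[X_2,X_2] = ((0.75)·(0.75) + (-3.25)·(-3.25) + (1.75)·(1.75) + (0.75)·(0.75)) / 3 = 14.75/3 = 4.9167
  S = [[6.9167, -0.0833],
 [-0.0833, 4.9167]].

Step 3 — invert S. det(S) = 6.9167·4.9167 - (-0.0833)² = 34.
  S^{-1} = (1/det) · [[d, -b], [-b, a]] = [[0.1446, 0.0025],
 [0.0025, 0.2034]].

Step 4 — quadratic form (x̄ - mu_0)^T · S^{-1} · (x̄ - mu_0):
  S^{-1} · (x̄ - mu_0) = (0.3333, 0.6667),
  (x̄ - mu_0)^T · [...] = (2.25)·(0.3333) + (3.25)·(0.6667) = 2.9167.

Step 5 — scale by n: T² = 4 · 2.9167 = 11.6667.

T² ≈ 11.6667


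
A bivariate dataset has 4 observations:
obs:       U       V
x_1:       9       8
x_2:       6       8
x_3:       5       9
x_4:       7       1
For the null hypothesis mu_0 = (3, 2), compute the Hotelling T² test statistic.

Step 1 — sample mean vector:
  mean(U) = (9 + 6 + 5 + 7) / 4 = 27/4 = 6.75
  mean(V) = (8 + 8 + 9 + 1) / 4 = 26/4 = 6.5
  x̄ = (6.75, 6.5),  deviation x̄ - mu_0 = (6.75, 6.5) - (3, 2) = (3.75, 4.5).

Step 2 — sample covariance matrix, S[i,j] = (1/(n-1)) · Σ_k (x_{k,i} - mean_i) · (x_{k,j} - mean_j), divisor n-1 = 3:
  S[U,U] = ((2.25)·(2.25) + (-0.75)·(-0.75) + (-1.75)·(-1.75) + (0.25)·(0.25)) / 3 = 8.75/3 = 2.9167
  S[U,V] = ((2.25)·(1.5) + (-0.75)·(1.5) + (-1.75)·(2.5) + (0.25)·(-5.5)) / 3 = -3.5/3 = -1.1667
  S[V,V] = ((1.5)·(1.5) + (1.5)·(1.5) + (2.5)·(2.5) + (-5.5)·(-5.5)) / 3 = 41/3 = 13.6667
  S = [[2.9167, -1.1667],
 [-1.1667, 13.6667]].

Step 3 — invert S. det(S) = 2.9167·13.6667 - (-1.1667)² = 38.5.
  S^{-1} = (1/det) · [[d, -b], [-b, a]] = [[0.355, 0.0303],
 [0.0303, 0.0758]].

Step 4 — quadratic form (x̄ - mu_0)^T · S^{-1} · (x̄ - mu_0):
  S^{-1} · (x̄ - mu_0) = (1.4675, 0.4545),
  (x̄ - mu_0)^T · [...] = (3.75)·(1.4675) + (4.5)·(0.4545) = 7.5487.

Step 5 — scale by n: T² = 4 · 7.5487 = 30.1948.

T² ≈ 30.1948


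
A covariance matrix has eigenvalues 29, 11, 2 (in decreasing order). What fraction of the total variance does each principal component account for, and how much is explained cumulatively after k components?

Step 1 — total variance = trace(Sigma) = Σ λ_i = 29 + 11 + 2 = 42.

Step 2 — fraction explained by component i = λ_i / Σ λ:
  PC1: 29/42 = 0.6905
  PC2: 11/42 = 0.2619
  PC3: 2/42 = 0.0476

Step 3 — cumulative fraction after k components = (λ_1 + ... + λ_k) / Σ λ:
  k = 1: 29/42 = 0.6905
  k = 2: (29 + 11)/42 = 40/42 = 0.9524
  k = 3: (29 + 11 + 2)/42 = 42/42 = 1

Summary (fraction, with percent):

explained: PC1 0.6905 (69.05%), PC2 0.2619 (26.19%), PC3 0.0476 (4.76%);  cumulative: 0.6905, 0.9524, 1


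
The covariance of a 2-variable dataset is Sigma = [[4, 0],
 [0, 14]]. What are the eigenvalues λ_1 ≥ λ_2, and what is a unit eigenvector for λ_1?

Step 1 — characteristic polynomial of 2×2 Sigma:
  det(Sigma - λI) = λ² - trace · λ + det = 0.
  trace = 4 + 14 = 18, det = 4·14 - (0)² = 56.
Step 2 — discriminant:
  Δ = trace² - 4·det = 324 - 224 = 100.
Step 3 — eigenvalues:
  λ = (trace ± √Δ)/2 = (18 ± 10)/2,
  λ_1 = 14,  λ_2 = 4.

Step 4 — unit eigenvector for λ_1: Sigma is diagonal, so its eigenvectors are the coordinate axes. λ_1 = 14 is the diagonal entry on the second coordinate axis, hence
  v_1 = (0, 1) (||v_1|| = 1).

λ_1 = 14,  λ_2 = 4;  v_1 ≈ (0, 1)


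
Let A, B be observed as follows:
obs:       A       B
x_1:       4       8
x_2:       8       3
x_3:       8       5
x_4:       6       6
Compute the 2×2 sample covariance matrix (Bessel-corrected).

Step 1 — column means:
  mean(A) = (4 + 8 + 8 + 6) / 4 = 26/4 = 6.5
  mean(B) = (8 + 3 + 5 + 6) / 4 = 22/4 = 5.5

Step 2 — sample covariance S[i,j] = (1/(n-1)) · Σ_k (x_{k,i} - mean_i) · (x_{k,j} - mean_j), with n-1 = 3.
  S[A,A] = ((-2.5)·(-2.5) + (1.5)·(1.5) + (1.5)·(1.5) + (-0.5)·(-0.5)) / 3 = 11/3 = 3.6667
  S[A,B] = ((-2.5)·(2.5) + (1.5)·(-2.5) + (1.5)·(-0.5) + (-0.5)·(0.5)) / 3 = -11/3 = -3.6667
  S[B,B] = ((2.5)·(2.5) + (-2.5)·(-2.5) + (-0.5)·(-0.5) + (0.5)·(0.5)) / 3 = 13/3 = 4.3333

S is symmetric (S[j,i] = S[i,j]). Assembling:

S = [[3.6667, -3.6667],
 [-3.6667, 4.3333]]


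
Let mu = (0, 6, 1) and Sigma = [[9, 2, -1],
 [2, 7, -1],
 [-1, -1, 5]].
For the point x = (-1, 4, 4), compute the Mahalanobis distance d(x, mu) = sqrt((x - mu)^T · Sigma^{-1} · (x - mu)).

Step 1 — centre the observation: (x - mu) = (-1, -2, 3).

Step 2 — invert Sigma (cofactor / det for 3×3, or solve directly):
  Sigma^{-1} = [[0.1201, -0.0318, 0.0177],
 [-0.0318, 0.1555, 0.0247],
 [0.0177, 0.0247, 0.2085]].

Step 3 — form the quadratic (x - mu)^T · Sigma^{-1} · (x - mu):
  Sigma^{-1} · (x - mu) = (-0.0035, -0.2049, 0.5583).
  (x - mu)^T · [Sigma^{-1} · (x - mu)] = (-1)·(-0.0035) + (-2)·(-0.2049) + (3)·(0.5583) = 2.0883.

Step 4 — take square root: d = √(2.0883) ≈ 1.4451.

d(x, mu) = √(2.0883) ≈ 1.4451


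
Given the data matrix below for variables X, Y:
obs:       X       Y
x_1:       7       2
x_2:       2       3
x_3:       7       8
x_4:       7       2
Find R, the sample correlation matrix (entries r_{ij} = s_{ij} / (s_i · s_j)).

Step 1 — column means:
  mean(X) = (7 + 2 + 7 + 7) / 4 = 23/4 = 5.75
  mean(Y) = (2 + 3 + 8 + 2) / 4 = 15/4 = 3.75

Step 2 — sample variances and covariances s[i,j] = (1/(n-1)) · Σ_k (x_{k,i} - mean_i) · (x_{k,j} - mean_j), with n-1 = 3:
  s[X,X] = ((1.25)·(1.25) + (-3.75)·(-3.75) + (1.25)·(1.25) + (1.25)·(1.25)) / 3 = 18.75/3 = 6.25
  s[X,Y] = ((1.25)·(-1.75) + (-3.75)·(-0.75) + (1.25)·(4.25) + (1.25)·(-1.75)) / 3 = 3.75/3 = 1.25
  s[Y,Y] = ((-1.75)·(-1.75) + (-0.75)·(-0.75) + (4.25)·(4.25) + (-1.75)·(-1.75)) / 3 = 24.75/3 = 8.25
  Sample standard deviations s_i = √(s[i,i]):
  s(X) = √(6.25) = 2.5
  s(Y) = √(8.25) = 2.8723

Step 3 — r_{ij} = s_{ij} / (s_i · s_j):
  r[X,X] = 1 (diagonal).
  r[X,Y] = 1.25 / (2.5 · 2.8723) = 1.25 / 7.1807 = 0.1741
  r[Y,Y] = 1 (diagonal).

R is symmetric with unit diagonal. Assembling:

R = [[1, 0.1741],
 [0.1741, 1]]


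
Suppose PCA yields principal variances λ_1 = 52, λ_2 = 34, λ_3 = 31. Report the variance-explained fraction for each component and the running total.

Step 1 — total variance = trace(Sigma) = Σ λ_i = 52 + 34 + 31 = 117.

Step 2 — fraction explained by component i = λ_i / Σ λ:
  PC1: 52/117 = 0.4444
  PC2: 34/117 = 0.2906
  PC3: 31/117 = 0.265

Step 3 — cumulative fraction after k components = (λ_1 + ... + λ_k) / Σ λ:
  k = 1: 52/117 = 0.4444
  k = 2: (52 + 34)/117 = 86/117 = 0.735
  k = 3: (52 + 34 + 31)/117 = 117/117 = 1

Summary (fraction, with percent):

explained: PC1 0.4444 (44.44%), PC2 0.2906 (29.06%), PC3 0.265 (26.5%);  cumulative: 0.4444, 0.735, 1


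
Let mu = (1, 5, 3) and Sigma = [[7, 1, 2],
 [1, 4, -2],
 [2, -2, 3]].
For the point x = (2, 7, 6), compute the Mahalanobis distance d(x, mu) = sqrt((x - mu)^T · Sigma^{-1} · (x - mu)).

Step 1 — centre the observation: (x - mu) = (1, 2, 3).

Step 2 — invert Sigma (cofactor / det for 3×3, or solve directly):
  Sigma^{-1} = [[0.2759, -0.2414, -0.3448],
 [-0.2414, 0.5862, 0.5517],
 [-0.3448, 0.5517, 0.931]].

Step 3 — form the quadratic (x - mu)^T · Sigma^{-1} · (x - mu):
  Sigma^{-1} · (x - mu) = (-1.2414, 2.5862, 3.5517).
  (x - mu)^T · [Sigma^{-1} · (x - mu)] = (1)·(-1.2414) + (2)·(2.5862) + (3)·(3.5517) = 14.5862.

Step 4 — take square root: d = √(14.5862) ≈ 3.8192.

d(x, mu) = √(14.5862) ≈ 3.8192


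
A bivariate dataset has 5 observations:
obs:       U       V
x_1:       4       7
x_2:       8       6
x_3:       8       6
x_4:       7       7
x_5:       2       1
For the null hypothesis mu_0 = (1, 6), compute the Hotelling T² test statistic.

Step 1 — sample mean vector:
  mean(U) = (4 + 8 + 8 + 7 + 2) / 5 = 29/5 = 5.8
  mean(V) = (7 + 6 + 6 + 7 + 1) / 5 = 27/5 = 5.4
  x̄ = (5.8, 5.4),  deviation x̄ - mu_0 = (5.8, 5.4) - (1, 6) = (4.8, -0.6).

Step 2 — sample covariance matrix, S[i,j] = (1/(n-1)) · Σ_k (x_{k,i} - mean_i) · (x_{k,j} - mean_j), divisor n-1 = 4:
  S[U,U] = ((-1.8)·(-1.8) + (2.2)·(2.2) + (2.2)·(2.2) + (1.2)·(1.2) + (-3.8)·(-3.8)) / 4 = 28.8/4 = 7.2
  S[U,V] = ((-1.8)·(1.6) + (2.2)·(0.6) + (2.2)·(0.6) + (1.2)·(1.6) + (-3.8)·(-4.4)) / 4 = 18.4/4 = 4.6
  S[V,V] = ((1.6)·(1.6) + (0.6)·(0.6) + (0.6)·(0.6) + (1.6)·(1.6) + (-4.4)·(-4.4)) / 4 = 25.2/4 = 6.3
  S = [[7.2, 4.6],
 [4.6, 6.3]].

Step 3 — invert S. det(S) = 7.2·6.3 - (4.6)² = 24.2.
  S^{-1} = (1/det) · [[d, -b], [-b, a]] = [[0.2603, -0.1901],
 [-0.1901, 0.2975]].

Step 4 — quadratic form (x̄ - mu_0)^T · S^{-1} · (x̄ - mu_0):
  S^{-1} · (x̄ - mu_0) = (1.3636, -1.0909),
  (x̄ - mu_0)^T · [...] = (4.8)·(1.3636) + (-0.6)·(-1.0909) = 7.2.

Step 5 — scale by n: T² = 5 · 7.2 = 36.

T² ≈ 36


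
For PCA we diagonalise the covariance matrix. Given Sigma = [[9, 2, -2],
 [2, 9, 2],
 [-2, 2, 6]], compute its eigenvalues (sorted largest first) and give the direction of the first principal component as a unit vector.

Step 1 — characteristic polynomial p(λ) = det(λI - Sigma) = λ³ - tr·λ² + c_1·λ - det, where tr = trace, c_1 = sum of the principal 2×2 minors, det = det(Sigma):
  tr = 9 + 9 + 6 = 24,
  c_1 = (9·9 - (2)²) + (9·6 - (-2)²) + (9·6 - (2)²) = 77 + 50 + 50 = 177,
  det = 9·(9·6 - (2)²) - (2)·((2)·6 - (2)·(-2)) + (-2)·((2)·(2) - 9·(-2)) = 9·(50) - (2)·(16) + (-2)·(22) = 374.
  So p(λ) = λ³ - 24λ² + 177λ - 374.
Step 2 — look for an integer root (rational root theorem: any rational root is an integer divisor of 374). Testing λ = 11:
  p(11) = 1331 - 2904 + 1947 - 374 = 0  ✓
  Dividing out (λ - 11): p(λ) = (λ - 11)(λ² - 13λ + 34).
Step 3 — remaining eigenvalues from the quadratic λ² - 13λ + 34 = 0:
  Δ = 13² - 4·34 = 169 - 136 = 33,  λ = (13 ± √33)/2 = (13 ± 5.7446)/2 ≈ 9.3723 or 3.6277.
  Sorted: λ_1 = 11,  λ_2 = 9.3723,  λ_3 = 3.6277  (check: sum = 24 = tr ✓).

Step 4 — unit eigenvector for λ_1 = 11: v spans the null space of (Sigma - λ_1 I), whose rows are
  r_1 = (-2, 2, -2),  r_2 = (2, -2, 2),  r_3 = (-2, 2, -5).
  v is orthogonal to every row, so take v ∝ r_1 × r_3 = ((2)·(-5) - (-2)·(2), (-2)·(-2) - (-2)·(-5), (-2)·(2) - (2)·(-2)) = (-6, -6, 0).
  Rescale (divide by 6; multiply by -1 so the first nonzero entry is positive): u = (1, 1, 0).
  ||u|| = √((1)² + (1)² + (0)²) = √(2) ≈ 1.4142,  v_1 = u/||u|| ≈ (0.7071, 0.7071, 0) (||v_1|| = 1).

λ_1 = 11,  λ_2 = 9.3723,  λ_3 = 3.6277;  v_1 ≈ (0.7071, 0.7071, 0)


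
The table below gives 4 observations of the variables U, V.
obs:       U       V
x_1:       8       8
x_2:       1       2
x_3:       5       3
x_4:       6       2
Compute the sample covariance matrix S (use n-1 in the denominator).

Step 1 — column means:
  mean(U) = (8 + 1 + 5 + 6) / 4 = 20/4 = 5
  mean(V) = (8 + 2 + 3 + 2) / 4 = 15/4 = 3.75

Step 2 — sample covariance S[i,j] = (1/(n-1)) · Σ_k (x_{k,i} - mean_i) · (x_{k,j} - mean_j), with n-1 = 3.
  S[U,U] = ((3)·(3) + (-4)·(-4) + (0)·(0) + (1)·(1)) / 3 = 26/3 = 8.6667
  S[U,V] = ((3)·(4.25) + (-4)·(-1.75) + (0)·(-0.75) + (1)·(-1.75)) / 3 = 18/3 = 6
  S[V,V] = ((4.25)·(4.25) + (-1.75)·(-1.75) + (-0.75)·(-0.75) + (-1.75)·(-1.75)) / 3 = 24.75/3 = 8.25

S is symmetric (S[j,i] = S[i,j]). Assembling:

S = [[8.6667, 6],
 [6, 8.25]]


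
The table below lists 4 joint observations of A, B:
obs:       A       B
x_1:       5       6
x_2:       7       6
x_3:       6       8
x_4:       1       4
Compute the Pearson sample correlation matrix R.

Step 1 — column means:
  mean(A) = (5 + 7 + 6 + 1) / 4 = 19/4 = 4.75
  mean(B) = (6 + 6 + 8 + 4) / 4 = 24/4 = 6

Step 2 — sample variances and covariances s[i,j] = (1/(n-1)) · Σ_k (x_{k,i} - mean_i) · (x_{k,j} - mean_j), with n-1 = 3:
  s[A,A] = ((0.25)·(0.25) + (2.25)·(2.25) + (1.25)·(1.25) + (-3.75)·(-3.75)) / 3 = 20.75/3 = 6.9167
  s[A,B] = ((0.25)·(0) + (2.25)·(0) + (1.25)·(2) + (-3.75)·(-2)) / 3 = 10/3 = 3.3333
  s[B,B] = ((0)·(0) + (0)·(0) + (2)·(2) + (-2)·(-2)) / 3 = 8/3 = 2.6667
  Sample standard deviations s_i = √(s[i,i]):
  s(A) = √(6.9167) = 2.63
  s(B) = √(2.6667) = 1.633

Step 3 — r_{ij} = s_{ij} / (s_i · s_j):
  r[A,A] = 1 (diagonal).
  r[A,B] = 3.3333 / (2.63 · 1.633) = 3.3333 / 4.2947 = 0.7762
  r[B,B] = 1 (diagonal).

R is symmetric with unit diagonal. Assembling:

R = [[1, 0.7762],
 [0.7762, 1]]


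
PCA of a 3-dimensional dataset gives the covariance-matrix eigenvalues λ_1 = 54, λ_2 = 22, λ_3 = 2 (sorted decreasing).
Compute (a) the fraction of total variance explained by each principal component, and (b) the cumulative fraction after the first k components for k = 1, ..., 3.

Step 1 — total variance = trace(Sigma) = Σ λ_i = 54 + 22 + 2 = 78.

Step 2 — fraction explained by component i = λ_i / Σ λ:
  PC1: 54/78 = 0.6923
  PC2: 22/78 = 0.2821
  PC3: 2/78 = 0.0256

Step 3 — cumulative fraction after k components = (λ_1 + ... + λ_k) / Σ λ:
  k = 1: 54/78 = 0.6923
  k = 2: (54 + 22)/78 = 76/78 = 0.9744
  k = 3: (54 + 22 + 2)/78 = 78/78 = 1

Summary (fraction, with percent):

explained: PC1 0.6923 (69.23%), PC2 0.2821 (28.21%), PC3 0.0256 (2.56%);  cumulative: 0.6923, 0.9744, 1


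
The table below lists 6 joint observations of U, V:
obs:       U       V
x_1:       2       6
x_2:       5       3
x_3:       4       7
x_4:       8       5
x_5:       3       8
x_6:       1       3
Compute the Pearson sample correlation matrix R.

Step 1 — column means:
  mean(U) = (2 + 5 + 4 + 8 + 3 + 1) / 6 = 23/6 = 3.8333
  mean(V) = (6 + 3 + 7 + 5 + 8 + 3) / 6 = 32/6 = 5.3333

Step 2 — sample variances and covariances s[i,j] = (1/(n-1)) · Σ_k (x_{k,i} - mean_i) · (x_{k,j} - mean_j), with n-1 = 5:
  s[U,U] = ((-1.8333)·(-1.8333) + (1.1667)·(1.1667) + (0.1667)·(0.1667) + (4.1667)·(4.1667) + (-0.8333)·(-0.8333) + (-2.8333)·(-2.8333)) / 5 = 30.8333/5 = 6.1667
  s[U,V] = ((-1.8333)·(0.6667) + (1.1667)·(-2.3333) + (0.1667)·(1.6667) + (4.1667)·(-0.3333) + (-0.8333)·(2.6667) + (-2.8333)·(-2.3333)) / 5 = -0.6667/5 = -0.1333
  s[V,V] = ((0.6667)·(0.6667) + (-2.3333)·(-2.3333) + (1.6667)·(1.6667) + (-0.3333)·(-0.3333) + (2.6667)·(2.6667) + (-2.3333)·(-2.3333)) / 5 = 21.3333/5 = 4.2667
  Sample standard deviations s_i = √(s[i,i]):
  s(U) = √(6.1667) = 2.4833
  s(V) = √(4.2667) = 2.0656

Step 3 — r_{ij} = s_{ij} / (s_i · s_j):
  r[U,U] = 1 (diagonal).
  r[U,V] = -0.1333 / (2.4833 · 2.0656) = -0.1333 / 5.1294 = -0.026
  r[V,V] = 1 (diagonal).

R is symmetric with unit diagonal. Assembling:

R = [[1, -0.026],
 [-0.026, 1]]


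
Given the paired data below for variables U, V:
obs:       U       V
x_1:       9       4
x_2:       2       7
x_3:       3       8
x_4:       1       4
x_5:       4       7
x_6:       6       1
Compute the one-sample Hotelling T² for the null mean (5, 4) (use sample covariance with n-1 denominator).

Step 1 — sample mean vector:
  mean(U) = (9 + 2 + 3 + 1 + 4 + 6) / 6 = 25/6 = 4.1667
  mean(V) = (4 + 7 + 8 + 4 + 7 + 1) / 6 = 31/6 = 5.1667
  x̄ = (4.1667, 5.1667),  deviation x̄ - mu_0 = (4.1667, 5.1667) - (5, 4) = (-0.8333, 1.1667).

Step 2 — sample covariance matrix, S[i,j] = (1/(n-1)) · Σ_k (x_{k,i} - mean_i) · (x_{k,j} - mean_j), divisor n-1 = 5:
  S[U,U] = ((4.8333)·(4.8333) + (-2.1667)·(-2.1667) + (-1.1667)·(-1.1667) + (-3.1667)·(-3.1667) + (-0.1667)·(-0.1667) + (1.8333)·(1.8333)) / 5 = 42.8333/5 = 8.5667
  S[U,V] = ((4.8333)·(-1.1667) + (-2.1667)·(1.8333) + (-1.1667)·(2.8333) + (-3.1667)·(-1.1667) + (-0.1667)·(1.8333) + (1.8333)·(-4.1667)) / 5 = -17.1667/5 = -3.4333
  S[V,V] = ((-1.1667)·(-1.1667) + (1.8333)·(1.8333) + (2.8333)·(2.8333) + (-1.1667)·(-1.1667) + (1.8333)·(1.8333) + (-4.1667)·(-4.1667)) / 5 = 34.8333/5 = 6.9667
  S = [[8.5667, -3.4333],
 [-3.4333, 6.9667]].

Step 3 — invert S. det(S) = 8.5667·6.9667 - (-3.4333)² = 47.8933.
  S^{-1} = (1/det) · [[d, -b], [-b, a]] = [[0.1455, 0.0717],
 [0.0717, 0.1789]].

Step 4 — quadratic form (x̄ - mu_0)^T · S^{-1} · (x̄ - mu_0):
  S^{-1} · (x̄ - mu_0) = (-0.0376, 0.1489),
  (x̄ - mu_0)^T · [...] = (-0.8333)·(-0.0376) + (1.1667)·(0.1489) = 0.2051.

Step 5 — scale by n: T² = 6 · 0.2051 = 1.2305.

T² ≈ 1.2305


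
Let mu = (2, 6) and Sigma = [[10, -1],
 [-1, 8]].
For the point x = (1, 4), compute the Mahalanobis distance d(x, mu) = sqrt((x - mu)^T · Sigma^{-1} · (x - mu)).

Step 1 — centre the observation: (x - mu) = (-1, -2).

Step 2 — invert Sigma. det(Sigma) = 10·8 - (-1)² = 79.
  Sigma^{-1} = (1/det) · [[d, -b], [-b, a]] = [[0.1013, 0.0127],
 [0.0127, 0.1266]].

Step 3 — form the quadratic (x - mu)^T · Sigma^{-1} · (x - mu):
  Sigma^{-1} · (x - mu) = (-0.1266, -0.2658).
  (x - mu)^T · [Sigma^{-1} · (x - mu)] = (-1)·(-0.1266) + (-2)·(-0.2658) = 0.6582.

Step 4 — take square root: d = √(0.6582) ≈ 0.8113.

d(x, mu) = √(0.6582) ≈ 0.8113


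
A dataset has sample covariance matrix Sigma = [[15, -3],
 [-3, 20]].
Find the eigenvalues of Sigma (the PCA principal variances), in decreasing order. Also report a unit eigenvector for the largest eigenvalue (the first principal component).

Step 1 — characteristic polynomial of 2×2 Sigma:
  det(Sigma - λI) = λ² - trace · λ + det = 0.
  trace = 15 + 20 = 35, det = 15·20 - (-3)² = 291.
Step 2 — discriminant:
  Δ = trace² - 4·det = 1225 - 1164 = 61.
Step 3 — eigenvalues:
  λ = (trace ± √Δ)/2 = (35 ± 7.8102)/2,
  λ_1 = 21.4051,  λ_2 = 13.5949.

Step 4 — unit eigenvector for λ_1: solve (Sigma - λ_1 I)v = 0. First row:
  (15 - 21.4051)·v_x + (-3)·v_y = 0, i.e. (-6.4051)·v_x + (-3)·v_y = 0,
  so v ∝ (b, λ_1 - a) = (-3, 6.4051); multiply by -1 so the first entry is positive: u = (3, -6.4051).
  ||u|| = √((3)² + (-6.4051)²) = √(50.0256) ≈ 7.0729,
  v_1 = u/||u|| ≈ (0.4242, -0.9056) (||v_1|| = 1).

λ_1 = 21.4051,  λ_2 = 13.5949;  v_1 ≈ (0.4242, -0.9056)


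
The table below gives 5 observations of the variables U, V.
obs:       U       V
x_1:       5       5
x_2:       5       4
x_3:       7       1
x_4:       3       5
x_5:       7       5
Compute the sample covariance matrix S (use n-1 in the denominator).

Step 1 — column means:
  mean(U) = (5 + 5 + 7 + 3 + 7) / 5 = 27/5 = 5.4
  mean(V) = (5 + 4 + 1 + 5 + 5) / 5 = 20/5 = 4

Step 2 — sample covariance S[i,j] = (1/(n-1)) · Σ_k (x_{k,i} - mean_i) · (x_{k,j} - mean_j), with n-1 = 4.
  S[U,U] = ((-0.4)·(-0.4) + (-0.4)·(-0.4) + (1.6)·(1.6) + (-2.4)·(-2.4) + (1.6)·(1.6)) / 4 = 11.2/4 = 2.8
  S[U,V] = ((-0.4)·(1) + (-0.4)·(0) + (1.6)·(-3) + (-2.4)·(1) + (1.6)·(1)) / 4 = -6/4 = -1.5
  S[V,V] = ((1)·(1) + (0)·(0) + (-3)·(-3) + (1)·(1) + (1)·(1)) / 4 = 12/4 = 3

S is symmetric (S[j,i] = S[i,j]). Assembling:

S = [[2.8, -1.5],
 [-1.5, 3]]


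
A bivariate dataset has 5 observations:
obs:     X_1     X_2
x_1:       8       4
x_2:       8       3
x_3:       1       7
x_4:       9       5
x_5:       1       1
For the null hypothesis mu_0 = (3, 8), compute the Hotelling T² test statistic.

Step 1 — sample mean vector:
  mean(X_1) = (8 + 8 + 1 + 9 + 1) / 5 = 27/5 = 5.4
  mean(X_2) = (4 + 3 + 7 + 5 + 1) / 5 = 20/5 = 4
  x̄ = (5.4, 4),  deviation x̄ - mu_0 = (5.4, 4) - (3, 8) = (2.4, -4).

Step 2 — sample covariance matrix, S[i,j] = (1/(n-1)) · Σ_k (x_{k,i} - mean_i) · (x_{k,j} - mean_j), divisor n-1 = 4:
  S[X_1,X_1] = ((2.6)·(2.6) + (2.6)·(2.6) + (-4.4)·(-4.4) + (3.6)·(3.6) + (-4.4)·(-4.4)) / 4 = 65.2/4 = 16.3
  S[X_1,X_2] = ((2.6)·(0) + (2.6)·(-1) + (-4.4)·(3) + (3.6)·(1) + (-4.4)·(-3)) / 4 = 1/4 = 0.25
  S[X_2,X_2] = ((0)·(0) + (-1)·(-1) + (3)·(3) + (1)·(1) + (-3)·(-3)) / 4 = 20/4 = 5
  S = [[16.3, 0.25],
 [0.25, 5]].

Step 3 — invert S. det(S) = 16.3·5 - (0.25)² = 81.4375.
  S^{-1} = (1/det) · [[d, -b], [-b, a]] = [[0.0614, -0.0031],
 [-0.0031, 0.2002]].

Step 4 — quadratic form (x̄ - mu_0)^T · S^{-1} · (x̄ - mu_0):
  S^{-1} · (x̄ - mu_0) = (0.1596, -0.808),
  (x̄ - mu_0)^T · [...] = (2.4)·(0.1596) + (-4)·(-0.808) = 3.615.

Step 5 — scale by n: T² = 5 · 3.615 = 18.0752.

T² ≈ 18.0752


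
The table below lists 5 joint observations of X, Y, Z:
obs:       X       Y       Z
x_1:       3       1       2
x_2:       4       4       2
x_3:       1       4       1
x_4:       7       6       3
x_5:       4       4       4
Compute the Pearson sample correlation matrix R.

Step 1 — column means:
  mean(X) = (3 + 4 + 1 + 7 + 4) / 5 = 19/5 = 3.8
  mean(Y) = (1 + 4 + 4 + 6 + 4) / 5 = 19/5 = 3.8
  mean(Z) = (2 + 2 + 1 + 3 + 4) / 5 = 12/5 = 2.4

Step 2 — sample variances and covariances s[i,j] = (1/(n-1)) · Σ_k (x_{k,i} - mean_i) · (x_{k,j} - mean_j), with n-1 = 4:
  s[X,X] = ((-0.8)·(-0.8) + (0.2)·(0.2) + (-2.8)·(-2.8) + (3.2)·(3.2) + (0.2)·(0.2)) / 4 = 18.8/4 = 4.7
  s[X,Y] = ((-0.8)·(-2.8) + (0.2)·(0.2) + (-2.8)·(0.2) + (3.2)·(2.2) + (0.2)·(0.2)) / 4 = 8.8/4 = 2.2
  s[X,Z] = ((-0.8)·(-0.4) + (0.2)·(-0.4) + (-2.8)·(-1.4) + (3.2)·(0.6) + (0.2)·(1.6)) / 4 = 6.4/4 = 1.6
  s[Y,Y] = ((-2.8)·(-2.8) + (0.2)·(0.2) + (0.2)·(0.2) + (2.2)·(2.2) + (0.2)·(0.2)) / 4 = 12.8/4 = 3.2
  s[Y,Z] = ((-2.8)·(-0.4) + (0.2)·(-0.4) + (0.2)·(-1.4) + (2.2)·(0.6) + (0.2)·(1.6)) / 4 = 2.4/4 = 0.6
  s[Z,Z] = ((-0.4)·(-0.4) + (-0.4)·(-0.4) + (-1.4)·(-1.4) + (0.6)·(0.6) + (1.6)·(1.6)) / 4 = 5.2/4 = 1.3
  Sample standard deviations s_i = √(s[i,i]):
  s(X) = √(4.7) = 2.1679
  s(Y) = √(3.2) = 1.7889
  s(Z) = √(1.3) = 1.1402

Step 3 — r_{ij} = s_{ij} / (s_i · s_j):
  r[X,X] = 1 (diagonal).
  r[X,Y] = 2.2 / (2.1679 · 1.7889) = 2.2 / 3.8781 = 0.5673
  r[X,Z] = 1.6 / (2.1679 · 1.1402) = 1.6 / 2.4718 = 0.6473
  r[Y,Y] = 1 (diagonal).
  r[Y,Z] = 0.6 / (1.7889 · 1.1402) = 0.6 / 2.0396 = 0.2942
  r[Z,Z] = 1 (diagonal).

R is symmetric with unit diagonal. Assembling:

R = [[1, 0.5673, 0.6473],
 [0.5673, 1, 0.2942],
 [0.6473, 0.2942, 1]]


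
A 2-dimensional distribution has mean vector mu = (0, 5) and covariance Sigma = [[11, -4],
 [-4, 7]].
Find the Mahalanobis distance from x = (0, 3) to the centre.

Step 1 — centre the observation: (x - mu) = (0, -2).

Step 2 — invert Sigma. det(Sigma) = 11·7 - (-4)² = 61.
  Sigma^{-1} = (1/det) · [[d, -b], [-b, a]] = [[0.1148, 0.0656],
 [0.0656, 0.1803]].

Step 3 — form the quadratic (x - mu)^T · Sigma^{-1} · (x - mu):
  Sigma^{-1} · (x - mu) = (-0.1311, -0.3607).
  (x - mu)^T · [Sigma^{-1} · (x - mu)] = (0)·(-0.1311) + (-2)·(-0.3607) = 0.7213.

Step 4 — take square root: d = √(0.7213) ≈ 0.8493.

d(x, mu) = √(0.7213) ≈ 0.8493


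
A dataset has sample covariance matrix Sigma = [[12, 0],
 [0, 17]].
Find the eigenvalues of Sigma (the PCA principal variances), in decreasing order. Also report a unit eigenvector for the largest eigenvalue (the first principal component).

Step 1 — characteristic polynomial of 2×2 Sigma:
  det(Sigma - λI) = λ² - trace · λ + det = 0.
  trace = 12 + 17 = 29, det = 12·17 - (0)² = 204.
Step 2 — discriminant:
  Δ = trace² - 4·det = 841 - 816 = 25.
Step 3 — eigenvalues:
  λ = (trace ± √Δ)/2 = (29 ± 5)/2,
  λ_1 = 17,  λ_2 = 12.

Step 4 — unit eigenvector for λ_1: Sigma is diagonal, so its eigenvectors are the coordinate axes. λ_1 = 17 is the diagonal entry on the second coordinate axis, hence
  v_1 = (0, 1) (||v_1|| = 1).

λ_1 = 17,  λ_2 = 12;  v_1 ≈ (0, 1)


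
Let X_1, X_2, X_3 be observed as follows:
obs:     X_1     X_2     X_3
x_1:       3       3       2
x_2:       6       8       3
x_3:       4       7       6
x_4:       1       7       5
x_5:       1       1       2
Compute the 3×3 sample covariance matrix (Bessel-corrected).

Step 1 — column means:
  mean(X_1) = (3 + 6 + 4 + 1 + 1) / 5 = 15/5 = 3
  mean(X_2) = (3 + 8 + 7 + 7 + 1) / 5 = 26/5 = 5.2
  mean(X_3) = (2 + 3 + 6 + 5 + 2) / 5 = 18/5 = 3.6

Step 2 — sample covariance S[i,j] = (1/(n-1)) · Σ_k (x_{k,i} - mean_i) · (x_{k,j} - mean_j), with n-1 = 4.
  S[X_1,X_1] = ((0)·(0) + (3)·(3) + (1)·(1) + (-2)·(-2) + (-2)·(-2)) / 4 = 18/4 = 4.5
  S[X_1,X_2] = ((0)·(-2.2) + (3)·(2.8) + (1)·(1.8) + (-2)·(1.8) + (-2)·(-4.2)) / 4 = 15/4 = 3.75
  S[X_1,X_3] = ((0)·(-1.6) + (3)·(-0.6) + (1)·(2.4) + (-2)·(1.4) + (-2)·(-1.6)) / 4 = 1/4 = 0.25
  S[X_2,X_2] = ((-2.2)·(-2.2) + (2.8)·(2.8) + (1.8)·(1.8) + (1.8)·(1.8) + (-4.2)·(-4.2)) / 4 = 36.8/4 = 9.2
  S[X_2,X_3] = ((-2.2)·(-1.6) + (2.8)·(-0.6) + (1.8)·(2.4) + (1.8)·(1.4) + (-4.2)·(-1.6)) / 4 = 15.4/4 = 3.85
  S[X_3,X_3] = ((-1.6)·(-1.6) + (-0.6)·(-0.6) + (2.4)·(2.4) + (1.4)·(1.4) + (-1.6)·(-1.6)) / 4 = 13.2/4 = 3.3

S is symmetric (S[j,i] = S[i,j]). Assembling:

S = [[4.5, 3.75, 0.25],
 [3.75, 9.2, 3.85],
 [0.25, 3.85, 3.3]]


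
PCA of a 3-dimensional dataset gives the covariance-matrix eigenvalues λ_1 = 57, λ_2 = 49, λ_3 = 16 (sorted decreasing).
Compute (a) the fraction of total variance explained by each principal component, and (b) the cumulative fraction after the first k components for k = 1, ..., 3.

Step 1 — total variance = trace(Sigma) = Σ λ_i = 57 + 49 + 16 = 122.

Step 2 — fraction explained by component i = λ_i / Σ λ:
  PC1: 57/122 = 0.4672
  PC2: 49/122 = 0.4016
  PC3: 16/122 = 0.1311

Step 3 — cumulative fraction after k components = (λ_1 + ... + λ_k) / Σ λ:
  k = 1: 57/122 = 0.4672
  k = 2: (57 + 49)/122 = 106/122 = 0.8689
  k = 3: (57 + 49 + 16)/122 = 122/122 = 1

Summary (fraction, with percent):

explained: PC1 0.4672 (46.72%), PC2 0.4016 (40.16%), PC3 0.1311 (13.11%);  cumulative: 0.4672, 0.8689, 1


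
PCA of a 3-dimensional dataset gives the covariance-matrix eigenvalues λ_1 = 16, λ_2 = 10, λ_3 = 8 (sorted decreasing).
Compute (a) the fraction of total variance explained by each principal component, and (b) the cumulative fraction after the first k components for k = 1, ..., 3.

Step 1 — total variance = trace(Sigma) = Σ λ_i = 16 + 10 + 8 = 34.

Step 2 — fraction explained by component i = λ_i / Σ λ:
  PC1: 16/34 = 0.4706
  PC2: 10/34 = 0.2941
  PC3: 8/34 = 0.2353

Step 3 — cumulative fraction after k components = (λ_1 + ... + λ_k) / Σ λ:
  k = 1: 16/34 = 0.4706
  k = 2: (16 + 10)/34 = 26/34 = 0.7647
  k = 3: (16 + 10 + 8)/34 = 34/34 = 1

Summary (fraction, with percent):

explained: PC1 0.4706 (47.06%), PC2 0.2941 (29.41%), PC3 0.2353 (23.53%);  cumulative: 0.4706, 0.7647, 1


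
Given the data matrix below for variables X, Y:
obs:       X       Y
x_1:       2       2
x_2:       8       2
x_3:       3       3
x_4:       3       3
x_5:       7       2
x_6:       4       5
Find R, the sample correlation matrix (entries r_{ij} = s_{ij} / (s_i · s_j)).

Step 1 — column means:
  mean(X) = (2 + 8 + 3 + 3 + 7 + 4) / 6 = 27/6 = 4.5
  mean(Y) = (2 + 2 + 3 + 3 + 2 + 5) / 6 = 17/6 = 2.8333

Step 2 — sample variances and covariances s[i,j] = (1/(n-1)) · Σ_k (x_{k,i} - mean_i) · (x_{k,j} - mean_j), with n-1 = 5:
  s[X,X] = ((-2.5)·(-2.5) + (3.5)·(3.5) + (-1.5)·(-1.5) + (-1.5)·(-1.5) + (2.5)·(2.5) + (-0.5)·(-0.5)) / 5 = 29.5/5 = 5.9
  s[X,Y] = ((-2.5)·(-0.8333) + (3.5)·(-0.8333) + (-1.5)·(0.1667) + (-1.5)·(0.1667) + (2.5)·(-0.8333) + (-0.5)·(2.1667)) / 5 = -4.5/5 = -0.9
  s[Y,Y] = ((-0.8333)·(-0.8333) + (-0.8333)·(-0.8333) + (0.1667)·(0.1667) + (0.1667)·(0.1667) + (-0.8333)·(-0.8333) + (2.1667)·(2.1667)) / 5 = 6.8333/5 = 1.3667
  Sample standard deviations s_i = √(s[i,i]):
  s(X) = √(5.9) = 2.429
  s(Y) = √(1.3667) = 1.169

Step 3 — r_{ij} = s_{ij} / (s_i · s_j):
  r[X,X] = 1 (diagonal).
  r[X,Y] = -0.9 / (2.429 · 1.169) = -0.9 / 2.8396 = -0.3169
  r[Y,Y] = 1 (diagonal).

R is symmetric with unit diagonal. Assembling:

R = [[1, -0.3169],
 [-0.3169, 1]]


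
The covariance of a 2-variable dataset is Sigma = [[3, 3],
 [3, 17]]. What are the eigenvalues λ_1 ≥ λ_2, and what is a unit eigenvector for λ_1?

Step 1 — characteristic polynomial of 2×2 Sigma:
  det(Sigma - λI) = λ² - trace · λ + det = 0.
  trace = 3 + 17 = 20, det = 3·17 - (3)² = 42.
Step 2 — discriminant:
  Δ = trace² - 4·det = 400 - 168 = 232.
Step 3 — eigenvalues:
  λ = (trace ± √Δ)/2 = (20 ± 15.2315)/2,
  λ_1 = 17.6158,  λ_2 = 2.3842.

Step 4 — unit eigenvector for λ_1: solve (Sigma - λ_1 I)v = 0. First row:
  (3 - 17.6158)·v_x + (3)·v_y = 0, i.e. (-14.6158)·v_x + (3)·v_y = 0,
  so v ∝ (b, λ_1 - a) = (3, 14.6158) = u.
  ||u|| = √((3)² + (14.6158)²) = √(222.6208) ≈ 14.9205,
  v_1 = u/||u|| ≈ (0.2011, 0.9796) (||v_1|| = 1).

λ_1 = 17.6158,  λ_2 = 2.3842;  v_1 ≈ (0.2011, 0.9796)


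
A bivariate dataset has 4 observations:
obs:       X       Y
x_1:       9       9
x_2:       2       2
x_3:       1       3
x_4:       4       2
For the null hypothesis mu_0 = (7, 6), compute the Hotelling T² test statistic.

Step 1 — sample mean vector:
  mean(X) = (9 + 2 + 1 + 4) / 4 = 16/4 = 4
  mean(Y) = (9 + 2 + 3 + 2) / 4 = 16/4 = 4
  x̄ = (4, 4),  deviation x̄ - mu_0 = (4, 4) - (7, 6) = (-3, -2).

Step 2 — sample covariance matrix, S[i,j] = (1/(n-1)) · Σ_k (x_{k,i} - mean_i) · (x_{k,j} - mean_j), divisor n-1 = 3:
  S[X,X] = ((5)·(5) + (-2)·(-2) + (-3)·(-3) + (0)·(0)) / 3 = 38/3 = 12.6667
  S[X,Y] = ((5)·(5) + (-2)·(-2) + (-3)·(-1) + (0)·(-2)) / 3 = 32/3 = 10.6667
  S[Y,Y] = ((5)·(5) + (-2)·(-2) + (-1)·(-1) + (-2)·(-2)) / 3 = 34/3 = 11.3333
  S = [[12.6667, 10.6667],
 [10.6667, 11.3333]].

Step 3 — invert S. det(S) = 12.6667·11.3333 - (10.6667)² = 29.7778.
  S^{-1} = (1/det) · [[d, -b], [-b, a]] = [[0.3806, -0.3582],
 [-0.3582, 0.4254]].

Step 4 — quadratic form (x̄ - mu_0)^T · S^{-1} · (x̄ - mu_0):
  S^{-1} · (x̄ - mu_0) = (-0.4254, 0.2239),
  (x̄ - mu_0)^T · [...] = (-3)·(-0.4254) + (-2)·(0.2239) = 0.8284.

Step 5 — scale by n: T² = 4 · 0.8284 = 3.3134.

T² ≈ 3.3134


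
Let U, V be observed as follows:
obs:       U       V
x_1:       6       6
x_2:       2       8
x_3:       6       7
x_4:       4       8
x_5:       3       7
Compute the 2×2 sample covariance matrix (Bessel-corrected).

Step 1 — column means:
  mean(U) = (6 + 2 + 6 + 4 + 3) / 5 = 21/5 = 4.2
  mean(V) = (6 + 8 + 7 + 8 + 7) / 5 = 36/5 = 7.2

Step 2 — sample covariance S[i,j] = (1/(n-1)) · Σ_k (x_{k,i} - mean_i) · (x_{k,j} - mean_j), with n-1 = 4.
  S[U,U] = ((1.8)·(1.8) + (-2.2)·(-2.2) + (1.8)·(1.8) + (-0.2)·(-0.2) + (-1.2)·(-1.2)) / 4 = 12.8/4 = 3.2
  S[U,V] = ((1.8)·(-1.2) + (-2.2)·(0.8) + (1.8)·(-0.2) + (-0.2)·(0.8) + (-1.2)·(-0.2)) / 4 = -4.2/4 = -1.05
  S[V,V] = ((-1.2)·(-1.2) + (0.8)·(0.8) + (-0.2)·(-0.2) + (0.8)·(0.8) + (-0.2)·(-0.2)) / 4 = 2.8/4 = 0.7

S is symmetric (S[j,i] = S[i,j]). Assembling:

S = [[3.2, -1.05],
 [-1.05, 0.7]]


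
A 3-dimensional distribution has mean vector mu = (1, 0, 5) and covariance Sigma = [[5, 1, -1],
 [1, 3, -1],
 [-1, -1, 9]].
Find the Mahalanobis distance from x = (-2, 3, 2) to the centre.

Step 1 — centre the observation: (x - mu) = (-3, 3, -3).

Step 2 — invert Sigma (cofactor / det for 3×3, or solve directly):
  Sigma^{-1} = [[0.2167, -0.0667, 0.0167],
 [-0.0667, 0.3667, 0.0333],
 [0.0167, 0.0333, 0.1167]].

Step 3 — form the quadratic (x - mu)^T · Sigma^{-1} · (x - mu):
  Sigma^{-1} · (x - mu) = (-0.9, 1.2, -0.3).
  (x - mu)^T · [Sigma^{-1} · (x - mu)] = (-3)·(-0.9) + (3)·(1.2) + (-3)·(-0.3) = 7.2.

Step 4 — take square root: d = √(7.2) ≈ 2.6833.

d(x, mu) = √(7.2) ≈ 2.6833


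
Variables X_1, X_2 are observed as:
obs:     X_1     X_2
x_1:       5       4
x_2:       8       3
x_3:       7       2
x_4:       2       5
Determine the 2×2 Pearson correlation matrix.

Step 1 — column means:
  mean(X_1) = (5 + 8 + 7 + 2) / 4 = 22/4 = 5.5
  mean(X_2) = (4 + 3 + 2 + 5) / 4 = 14/4 = 3.5

Step 2 — sample variances and covariances s[i,j] = (1/(n-1)) · Σ_k (x_{k,i} - mean_i) · (x_{k,j} - mean_j), with n-1 = 3:
  s[X_1,X_1] = ((-0.5)·(-0.5) + (2.5)·(2.5) + (1.5)·(1.5) + (-3.5)·(-3.5)) / 3 = 21/3 = 7
  s[X_1,X_2] = ((-0.5)·(0.5) + (2.5)·(-0.5) + (1.5)·(-1.5) + (-3.5)·(1.5)) / 3 = -9/3 = -3
  s[X_2,X_2] = ((0.5)·(0.5) + (-0.5)·(-0.5) + (-1.5)·(-1.5) + (1.5)·(1.5)) / 3 = 5/3 = 1.6667
  Sample standard deviations s_i = √(s[i,i]):
  s(X_1) = √(7) = 2.6458
  s(X_2) = √(1.6667) = 1.291

Step 3 — r_{ij} = s_{ij} / (s_i · s_j):
  r[X_1,X_1] = 1 (diagonal).
  r[X_1,X_2] = -3 / (2.6458 · 1.291) = -3 / 3.4157 = -0.8783
  r[X_2,X_2] = 1 (diagonal).

R is symmetric with unit diagonal. Assembling:

R = [[1, -0.8783],
 [-0.8783, 1]]


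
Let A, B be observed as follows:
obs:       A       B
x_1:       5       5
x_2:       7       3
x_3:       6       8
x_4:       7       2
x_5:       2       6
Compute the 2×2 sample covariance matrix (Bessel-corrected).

Step 1 — column means:
  mean(A) = (5 + 7 + 6 + 7 + 2) / 5 = 27/5 = 5.4
  mean(B) = (5 + 3 + 8 + 2 + 6) / 5 = 24/5 = 4.8

Step 2 — sample covariance S[i,j] = (1/(n-1)) · Σ_k (x_{k,i} - mean_i) · (x_{k,j} - mean_j), with n-1 = 4.
  S[A,A] = ((-0.4)·(-0.4) + (1.6)·(1.6) + (0.6)·(0.6) + (1.6)·(1.6) + (-3.4)·(-3.4)) / 4 = 17.2/4 = 4.3
  S[A,B] = ((-0.4)·(0.2) + (1.6)·(-1.8) + (0.6)·(3.2) + (1.6)·(-2.8) + (-3.4)·(1.2)) / 4 = -9.6/4 = -2.4
  S[B,B] = ((0.2)·(0.2) + (-1.8)·(-1.8) + (3.2)·(3.2) + (-2.8)·(-2.8) + (1.2)·(1.2)) / 4 = 22.8/4 = 5.7

S is symmetric (S[j,i] = S[i,j]). Assembling:

S = [[4.3, -2.4],
 [-2.4, 5.7]]


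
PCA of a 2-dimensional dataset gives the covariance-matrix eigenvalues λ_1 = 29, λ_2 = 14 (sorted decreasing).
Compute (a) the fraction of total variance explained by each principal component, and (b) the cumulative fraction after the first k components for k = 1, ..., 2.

Step 1 — total variance = trace(Sigma) = Σ λ_i = 29 + 14 = 43.

Step 2 — fraction explained by component i = λ_i / Σ λ:
  PC1: 29/43 = 0.6744
  PC2: 14/43 = 0.3256

Step 3 — cumulative fraction after k components = (λ_1 + ... + λ_k) / Σ λ:
  k = 1: 29/43 = 0.6744
  k = 2: (29 + 14)/43 = 43/43 = 1

Summary (fraction, with percent):

explained: PC1 0.6744 (67.44%), PC2 0.3256 (32.56%);  cumulative: 0.6744, 1


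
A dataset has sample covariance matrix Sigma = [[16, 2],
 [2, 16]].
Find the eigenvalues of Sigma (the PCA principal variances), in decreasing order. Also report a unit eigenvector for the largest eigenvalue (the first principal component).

Step 1 — characteristic polynomial of 2×2 Sigma:
  det(Sigma - λI) = λ² - trace · λ + det = 0.
  trace = 16 + 16 = 32, det = 16·16 - (2)² = 252.
Step 2 — discriminant:
  Δ = trace² - 4·det = 1024 - 1008 = 16.
Step 3 — eigenvalues:
  λ = (trace ± √Δ)/2 = (32 ± 4)/2,
  λ_1 = 18,  λ_2 = 14.

Step 4 — unit eigenvector for λ_1: solve (Sigma - λ_1 I)v = 0. First row:
  (16 - 18)·v_x + (2)·v_y = 0, i.e. (-2)·v_x + (2)·v_y = 0,
  so v ∝ (b, λ_1 - a) = (2, 2) = u.
  ||u|| = √((2)² + (2)²) = √(8) ≈ 2.8284,
  v_1 = u/||u|| ≈ (0.7071, 0.7071) (||v_1|| = 1).

λ_1 = 18,  λ_2 = 14;  v_1 ≈ (0.7071, 0.7071)


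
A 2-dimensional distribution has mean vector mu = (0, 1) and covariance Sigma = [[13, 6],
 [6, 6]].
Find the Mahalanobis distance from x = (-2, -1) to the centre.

Step 1 — centre the observation: (x - mu) = (-2, -2).

Step 2 — invert Sigma. det(Sigma) = 13·6 - (6)² = 42.
  Sigma^{-1} = (1/det) · [[d, -b], [-b, a]] = [[0.1429, -0.1429],
 [-0.1429, 0.3095]].

Step 3 — form the quadratic (x - mu)^T · Sigma^{-1} · (x - mu):
  Sigma^{-1} · (x - mu) = (0, -0.3333).
  (x - mu)^T · [Sigma^{-1} · (x - mu)] = (-2)·(0) + (-2)·(-0.3333) = 0.6667.

Step 4 — take square root: d = √(0.6667) ≈ 0.8165.

d(x, mu) = √(0.6667) ≈ 0.8165
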